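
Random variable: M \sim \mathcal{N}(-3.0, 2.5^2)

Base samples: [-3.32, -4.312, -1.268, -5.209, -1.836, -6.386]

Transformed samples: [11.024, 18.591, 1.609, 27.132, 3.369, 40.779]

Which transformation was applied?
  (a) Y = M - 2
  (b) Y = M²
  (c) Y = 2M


Checking option (b) Y = M²:
  M = -3.32 -> Y = 11.024 ✓
  M = -4.312 -> Y = 18.591 ✓
  M = -1.268 -> Y = 1.609 ✓
All samples match this transformation.

(b) M²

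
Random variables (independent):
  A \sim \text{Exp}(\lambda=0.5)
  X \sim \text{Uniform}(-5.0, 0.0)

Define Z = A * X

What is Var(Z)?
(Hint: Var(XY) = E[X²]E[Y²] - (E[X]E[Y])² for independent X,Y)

Var(XY) = E[X²]E[Y²] - (E[X]E[Y])²
E[A] = 2, Var(A) = 4
E[X] = -2.5, Var(X) = 2.0833333
E[A²] = 4 + 2² = 8
E[X²] = 2.0833333 + (-2.5)² = 8.3333333
Var(Z) = 8*8.3333333 - (2*(-2.5))²
= 66.666667 - 25 = 41.666667

41.666667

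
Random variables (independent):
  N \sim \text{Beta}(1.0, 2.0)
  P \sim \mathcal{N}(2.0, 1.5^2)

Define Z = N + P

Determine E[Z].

E[Z] = 1*E[N] + 1*E[P]
E[N] = 0.33333333
E[P] = 2
E[Z] = 1*0.33333333 + 1*2 = 2.3333333

2.3333333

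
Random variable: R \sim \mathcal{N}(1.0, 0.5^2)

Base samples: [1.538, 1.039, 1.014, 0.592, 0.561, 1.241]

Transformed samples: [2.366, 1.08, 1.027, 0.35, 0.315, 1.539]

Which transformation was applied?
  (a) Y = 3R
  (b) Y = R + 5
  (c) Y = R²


Checking option (c) Y = R²:
  R = 1.538 -> Y = 2.366 ✓
  R = 1.039 -> Y = 1.08 ✓
  R = 1.014 -> Y = 1.027 ✓
All samples match this transformation.

(c) R²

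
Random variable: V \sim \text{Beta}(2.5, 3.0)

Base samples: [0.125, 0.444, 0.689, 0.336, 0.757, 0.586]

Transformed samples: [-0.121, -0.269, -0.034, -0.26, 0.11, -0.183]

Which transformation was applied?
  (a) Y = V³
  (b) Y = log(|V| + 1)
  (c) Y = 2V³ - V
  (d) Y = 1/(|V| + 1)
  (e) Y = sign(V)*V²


Checking option (c) Y = 2V³ - V:
  V = 0.125 -> Y = -0.121 ✓
  V = 0.444 -> Y = -0.269 ✓
  V = 0.689 -> Y = -0.034 ✓
All samples match this transformation.

(c) 2V³ - V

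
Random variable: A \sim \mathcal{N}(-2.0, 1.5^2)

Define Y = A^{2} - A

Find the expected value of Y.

E[Y] = 1*E[A²] - 1*E[A]
E[A] = -2
E[A²] = Var(A) + (E[A])² = 2.25 + 4 = 6.25
E[Y] = 1*6.25 - 1*(-2) = 8.25

8.25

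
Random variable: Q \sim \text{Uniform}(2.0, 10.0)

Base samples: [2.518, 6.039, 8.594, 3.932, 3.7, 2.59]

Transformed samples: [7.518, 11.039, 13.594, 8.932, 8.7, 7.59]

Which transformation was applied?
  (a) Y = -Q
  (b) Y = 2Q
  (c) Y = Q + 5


Checking option (c) Y = Q + 5:
  Q = 2.518 -> Y = 7.518 ✓
  Q = 6.039 -> Y = 11.039 ✓
  Q = 8.594 -> Y = 13.594 ✓
All samples match this transformation.

(c) Q + 5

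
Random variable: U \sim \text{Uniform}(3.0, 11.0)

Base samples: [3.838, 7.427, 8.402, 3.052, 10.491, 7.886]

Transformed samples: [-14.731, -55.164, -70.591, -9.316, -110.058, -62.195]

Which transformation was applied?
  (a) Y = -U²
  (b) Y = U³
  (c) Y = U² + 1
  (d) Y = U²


Checking option (a) Y = -U²:
  U = 3.838 -> Y = -14.731 ✓
  U = 7.427 -> Y = -55.164 ✓
  U = 8.402 -> Y = -70.591 ✓
All samples match this transformation.

(a) -U²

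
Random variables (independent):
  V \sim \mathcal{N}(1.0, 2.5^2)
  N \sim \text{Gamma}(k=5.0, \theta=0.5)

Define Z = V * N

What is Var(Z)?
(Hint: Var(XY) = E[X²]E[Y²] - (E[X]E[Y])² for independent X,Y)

Var(XY) = E[X²]E[Y²] - (E[X]E[Y])²
E[V] = 1, Var(V) = 6.25
E[N] = 2.5, Var(N) = 1.25
E[V²] = 6.25 + 1² = 7.25
E[N²] = 1.25 + 2.5² = 7.5
Var(Z) = 7.25*7.5 - (1*2.5)²
= 54.375 - 6.25 = 48.125

48.125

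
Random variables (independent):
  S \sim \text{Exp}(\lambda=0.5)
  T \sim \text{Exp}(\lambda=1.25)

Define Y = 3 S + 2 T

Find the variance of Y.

For independent RVs: Var(aX + bY) = a²Var(X) + b²Var(Y)
Var(S) = 4
Var(T) = 0.64
Var(Y) = 3²*4 + 2²*0.64
= 9*4 + 4*0.64 = 38.56

38.56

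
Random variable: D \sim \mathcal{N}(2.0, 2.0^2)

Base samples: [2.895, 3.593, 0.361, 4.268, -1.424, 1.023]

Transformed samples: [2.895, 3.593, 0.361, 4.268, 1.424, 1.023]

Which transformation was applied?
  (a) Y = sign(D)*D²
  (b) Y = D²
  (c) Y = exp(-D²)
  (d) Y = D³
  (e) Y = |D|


Checking option (e) Y = |D|:
  D = 2.895 -> Y = 2.895 ✓
  D = 3.593 -> Y = 3.593 ✓
  D = 0.361 -> Y = 0.361 ✓
All samples match this transformation.

(e) |D|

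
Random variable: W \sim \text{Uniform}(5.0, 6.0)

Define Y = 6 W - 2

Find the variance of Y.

For Y = aW + b: Var(Y) = a² * Var(W)
Var(W) = (6 - 5)^2/12 = 0.083333333
Var(Y) = 6² * 0.083333333 = 36 * 0.083333333 = 3

3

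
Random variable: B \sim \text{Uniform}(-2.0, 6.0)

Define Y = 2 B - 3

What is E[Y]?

For Y = 2B - 3:
E[Y] = 2 * E[B] - 3
E[B] = (-2 + 6)/2 = 2
E[Y] = 2 * 2 - 3 = 1

1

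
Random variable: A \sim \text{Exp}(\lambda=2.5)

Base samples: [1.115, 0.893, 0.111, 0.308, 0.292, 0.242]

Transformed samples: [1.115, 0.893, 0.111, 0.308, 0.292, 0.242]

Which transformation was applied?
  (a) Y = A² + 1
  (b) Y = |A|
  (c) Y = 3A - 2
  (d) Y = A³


Checking option (b) Y = |A|:
  A = 1.115 -> Y = 1.115 ✓
  A = 0.893 -> Y = 0.893 ✓
  A = 0.111 -> Y = 0.111 ✓
All samples match this transformation.

(b) |A|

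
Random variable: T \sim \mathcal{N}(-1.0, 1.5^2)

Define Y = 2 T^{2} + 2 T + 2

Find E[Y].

E[Y] = 2*E[T²] + 2*E[T] + 2
E[T] = -1
E[T²] = Var(T) + (E[T])² = 2.25 + 1 = 3.25
E[Y] = 2*3.25 + 2*(-1) + 2 = 6.5

6.5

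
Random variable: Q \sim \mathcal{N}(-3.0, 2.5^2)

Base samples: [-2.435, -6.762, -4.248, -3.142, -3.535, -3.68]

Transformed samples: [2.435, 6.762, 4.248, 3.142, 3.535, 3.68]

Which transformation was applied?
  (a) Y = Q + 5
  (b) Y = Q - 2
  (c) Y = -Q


Checking option (c) Y = -Q:
  Q = -2.435 -> Y = 2.435 ✓
  Q = -6.762 -> Y = 6.762 ✓
  Q = -4.248 -> Y = 4.248 ✓
All samples match this transformation.

(c) -Q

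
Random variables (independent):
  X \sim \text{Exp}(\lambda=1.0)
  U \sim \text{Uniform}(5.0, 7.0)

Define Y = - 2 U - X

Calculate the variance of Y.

For independent RVs: Var(aX + bY) = a²Var(X) + b²Var(Y)
Var(X) = 1
Var(U) = 0.33333333
Var(Y) = (-1)²*1 + (-2)²*0.33333333
= 1*1 + 4*0.33333333 = 2.3333333

2.3333333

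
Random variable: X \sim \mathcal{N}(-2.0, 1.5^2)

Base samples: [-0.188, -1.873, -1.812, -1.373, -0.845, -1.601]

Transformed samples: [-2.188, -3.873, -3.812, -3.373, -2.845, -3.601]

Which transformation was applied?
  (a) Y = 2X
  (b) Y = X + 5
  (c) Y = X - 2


Checking option (c) Y = X - 2:
  X = -0.188 -> Y = -2.188 ✓
  X = -1.873 -> Y = -3.873 ✓
  X = -1.812 -> Y = -3.812 ✓
All samples match this transformation.

(c) X - 2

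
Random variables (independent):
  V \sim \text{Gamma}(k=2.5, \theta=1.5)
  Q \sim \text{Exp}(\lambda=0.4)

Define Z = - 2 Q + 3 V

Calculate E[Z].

E[Z] = 3*E[V] - 2*E[Q]
E[V] = 3.75
E[Q] = 2.5
E[Z] = 3*3.75 - 2*2.5 = 6.25

6.25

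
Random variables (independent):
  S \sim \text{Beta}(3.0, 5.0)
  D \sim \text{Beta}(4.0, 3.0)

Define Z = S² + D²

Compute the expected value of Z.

E[Z] = E[S²] + E[D²]
E[S²] = Var(S) + E[S]² = 0.026041667 + 0.140625 = 0.16666667
E[D²] = Var(D) + E[D]² = 0.030612245 + 0.32653061 = 0.35714286
E[Z] = 0.16666667 + 0.35714286 = 0.52380952

0.52380952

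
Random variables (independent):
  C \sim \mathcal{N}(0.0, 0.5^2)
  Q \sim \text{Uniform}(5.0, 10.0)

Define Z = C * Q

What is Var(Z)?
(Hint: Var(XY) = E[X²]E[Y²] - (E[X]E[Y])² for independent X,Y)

Var(XY) = E[X²]E[Y²] - (E[X]E[Y])²
E[C] = 0, Var(C) = 0.25
E[Q] = 7.5, Var(Q) = 2.0833333
E[C²] = 0.25 + 0² = 0.25
E[Q²] = 2.0833333 + 7.5² = 58.333333
Var(Z) = 0.25*58.333333 - (0*7.5)²
= 14.583333 - 0 = 14.583333

14.583333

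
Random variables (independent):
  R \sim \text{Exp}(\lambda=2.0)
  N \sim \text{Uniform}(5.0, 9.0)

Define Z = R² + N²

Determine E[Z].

E[Z] = E[R²] + E[N²]
E[R²] = Var(R) + E[R]² = 0.25 + 0.25 = 0.5
E[N²] = Var(N) + E[N]² = 1.3333333 + 49 = 50.333333
E[Z] = 0.5 + 50.333333 = 50.833333

50.833333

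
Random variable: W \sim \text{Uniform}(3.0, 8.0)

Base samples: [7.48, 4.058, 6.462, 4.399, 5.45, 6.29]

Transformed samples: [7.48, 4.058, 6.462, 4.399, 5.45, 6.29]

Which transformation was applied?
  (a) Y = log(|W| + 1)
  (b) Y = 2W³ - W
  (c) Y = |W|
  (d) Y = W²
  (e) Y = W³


Checking option (c) Y = |W|:
  W = 7.48 -> Y = 7.48 ✓
  W = 4.058 -> Y = 4.058 ✓
  W = 6.462 -> Y = 6.462 ✓
All samples match this transformation.

(c) |W|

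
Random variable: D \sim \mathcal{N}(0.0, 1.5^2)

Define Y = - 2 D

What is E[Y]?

For Y = -2D:
E[Y] = -2 * E[D]
E[D] = 0.0 = 0
E[Y] = -2 * 0 = 0

0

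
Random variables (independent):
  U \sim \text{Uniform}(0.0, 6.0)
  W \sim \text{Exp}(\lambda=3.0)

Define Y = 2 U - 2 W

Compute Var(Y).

For independent RVs: Var(aX + bY) = a²Var(X) + b²Var(Y)
Var(U) = 3
Var(W) = 0.11111111
Var(Y) = 2²*3 + (-2)²*0.11111111
= 4*3 + 4*0.11111111 = 12.444444

12.444444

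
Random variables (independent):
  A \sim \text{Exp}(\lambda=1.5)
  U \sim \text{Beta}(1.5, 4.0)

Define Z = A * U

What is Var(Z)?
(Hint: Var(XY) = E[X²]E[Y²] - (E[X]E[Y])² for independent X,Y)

Var(XY) = E[X²]E[Y²] - (E[X]E[Y])²
E[A] = 0.66666667, Var(A) = 0.44444444
E[U] = 0.27272727, Var(U) = 0.03051494
E[A²] = 0.44444444 + 0.66666667² = 0.88888889
E[U²] = 0.03051494 + 0.27272727² = 0.1048951
Var(Z) = 0.88888889*0.1048951 - (0.66666667*0.27272727)²
= 0.093240093 - 0.033057851 = 0.060182242

0.060182242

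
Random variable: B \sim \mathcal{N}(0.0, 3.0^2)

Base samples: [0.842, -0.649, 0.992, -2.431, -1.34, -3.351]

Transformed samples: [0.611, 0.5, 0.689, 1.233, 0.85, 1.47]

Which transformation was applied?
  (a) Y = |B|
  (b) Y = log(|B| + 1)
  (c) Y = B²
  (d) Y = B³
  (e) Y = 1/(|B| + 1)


Checking option (b) Y = log(|B| + 1):
  B = 0.842 -> Y = 0.611 ✓
  B = -0.649 -> Y = 0.5 ✓
  B = 0.992 -> Y = 0.689 ✓
All samples match this transformation.

(b) log(|B| + 1)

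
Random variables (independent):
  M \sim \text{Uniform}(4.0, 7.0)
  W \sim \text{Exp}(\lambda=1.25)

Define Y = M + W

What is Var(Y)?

For independent RVs: Var(aX + bY) = a²Var(X) + b²Var(Y)
Var(M) = 0.75
Var(W) = 0.64
Var(Y) = 1²*0.75 + 1²*0.64
= 1*0.75 + 1*0.64 = 1.39

1.39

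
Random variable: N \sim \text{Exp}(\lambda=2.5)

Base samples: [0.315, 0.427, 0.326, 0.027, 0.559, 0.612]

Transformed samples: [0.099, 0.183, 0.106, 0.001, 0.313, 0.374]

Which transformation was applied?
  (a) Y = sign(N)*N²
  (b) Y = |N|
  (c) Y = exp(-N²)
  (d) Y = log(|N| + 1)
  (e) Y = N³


Checking option (a) Y = sign(N)*N²:
  N = 0.315 -> Y = 0.099 ✓
  N = 0.427 -> Y = 0.183 ✓
  N = 0.326 -> Y = 0.106 ✓
All samples match this transformation.

(a) sign(N)*N²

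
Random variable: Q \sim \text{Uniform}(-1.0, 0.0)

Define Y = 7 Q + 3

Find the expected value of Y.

For Y = 7Q + 3:
E[Y] = 7 * E[Q] + 3
E[Q] = (-1 + 0)/2 = -0.5
E[Y] = 7 * (-0.5) + 3 = -0.5

-0.5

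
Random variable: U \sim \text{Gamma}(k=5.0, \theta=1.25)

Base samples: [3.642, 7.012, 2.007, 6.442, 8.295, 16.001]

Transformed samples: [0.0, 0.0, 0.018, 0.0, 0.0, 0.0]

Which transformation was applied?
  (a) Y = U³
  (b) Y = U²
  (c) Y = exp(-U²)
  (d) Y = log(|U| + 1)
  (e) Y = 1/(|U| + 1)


Checking option (c) Y = exp(-U²):
  U = 3.642 -> Y = 0.0 ✓
  U = 7.012 -> Y = 0.0 ✓
  U = 2.007 -> Y = 0.018 ✓
All samples match this transformation.

(c) exp(-U²)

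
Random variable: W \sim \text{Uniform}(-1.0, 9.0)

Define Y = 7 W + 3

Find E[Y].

For Y = 7W + 3:
E[Y] = 7 * E[W] + 3
E[W] = (-1 + 9)/2 = 4
E[Y] = 7 * 4 + 3 = 31

31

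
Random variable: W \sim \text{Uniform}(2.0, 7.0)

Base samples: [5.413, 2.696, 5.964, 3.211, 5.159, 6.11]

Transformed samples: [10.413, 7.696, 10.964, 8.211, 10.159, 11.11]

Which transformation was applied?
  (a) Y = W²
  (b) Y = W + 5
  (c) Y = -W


Checking option (b) Y = W + 5:
  W = 5.413 -> Y = 10.413 ✓
  W = 2.696 -> Y = 7.696 ✓
  W = 5.964 -> Y = 10.964 ✓
All samples match this transformation.

(b) W + 5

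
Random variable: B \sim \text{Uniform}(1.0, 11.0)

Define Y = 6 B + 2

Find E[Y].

For Y = 6B + 2:
E[Y] = 6 * E[B] + 2
E[B] = (1 + 11)/2 = 6
E[Y] = 6 * 6 + 2 = 38

38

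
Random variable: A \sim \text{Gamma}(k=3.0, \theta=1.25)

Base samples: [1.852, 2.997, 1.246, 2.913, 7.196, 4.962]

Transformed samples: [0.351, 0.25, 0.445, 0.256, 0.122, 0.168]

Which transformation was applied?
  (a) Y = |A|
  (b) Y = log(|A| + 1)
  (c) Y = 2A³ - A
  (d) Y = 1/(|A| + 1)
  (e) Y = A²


Checking option (d) Y = 1/(|A| + 1):
  A = 1.852 -> Y = 0.351 ✓
  A = 2.997 -> Y = 0.25 ✓
  A = 1.246 -> Y = 0.445 ✓
All samples match this transformation.

(d) 1/(|A| + 1)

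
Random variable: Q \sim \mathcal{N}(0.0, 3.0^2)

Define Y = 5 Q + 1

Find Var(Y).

For Y = aQ + b: Var(Y) = a² * Var(Q)
Var(Q) = 3.0^2 = 9
Var(Y) = 5² * 9 = 25 * 9 = 225

225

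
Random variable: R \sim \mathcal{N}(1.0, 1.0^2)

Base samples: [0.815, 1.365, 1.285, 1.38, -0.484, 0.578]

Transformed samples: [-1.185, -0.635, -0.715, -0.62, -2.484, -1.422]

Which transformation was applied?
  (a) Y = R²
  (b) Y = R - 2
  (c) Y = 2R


Checking option (b) Y = R - 2:
  R = 0.815 -> Y = -1.185 ✓
  R = 1.365 -> Y = -0.635 ✓
  R = 1.285 -> Y = -0.715 ✓
All samples match this transformation.

(b) R - 2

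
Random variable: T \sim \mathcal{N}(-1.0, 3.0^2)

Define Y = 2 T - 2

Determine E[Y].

For Y = 2T - 2:
E[Y] = 2 * E[T] - 2
E[T] = -1.0 = -1
E[Y] = 2 * (-1) - 2 = -4

-4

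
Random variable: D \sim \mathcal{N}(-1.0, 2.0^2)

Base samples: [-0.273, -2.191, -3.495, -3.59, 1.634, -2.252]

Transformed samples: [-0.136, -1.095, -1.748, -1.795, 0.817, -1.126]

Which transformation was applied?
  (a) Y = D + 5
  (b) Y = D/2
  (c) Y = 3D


Checking option (b) Y = D/2:
  D = -0.273 -> Y = -0.136 ✓
  D = -2.191 -> Y = -1.095 ✓
  D = -3.495 -> Y = -1.748 ✓
All samples match this transformation.

(b) D/2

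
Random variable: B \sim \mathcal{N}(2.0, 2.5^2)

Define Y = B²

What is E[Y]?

E[B²] = Var(B) + (E[B])² = 6.25 + 4 = 10.25

10.25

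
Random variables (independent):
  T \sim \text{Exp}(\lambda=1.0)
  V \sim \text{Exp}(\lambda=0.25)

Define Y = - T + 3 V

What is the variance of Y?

For independent RVs: Var(aX + bY) = a²Var(X) + b²Var(Y)
Var(T) = 1
Var(V) = 16
Var(Y) = (-1)²*1 + 3²*16
= 1*1 + 9*16 = 145

145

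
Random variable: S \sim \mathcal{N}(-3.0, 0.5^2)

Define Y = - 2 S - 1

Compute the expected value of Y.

For Y = -2S - 1:
E[Y] = -2 * E[S] - 1
E[S] = -3.0 = -3
E[Y] = -2 * (-3) - 1 = 5

5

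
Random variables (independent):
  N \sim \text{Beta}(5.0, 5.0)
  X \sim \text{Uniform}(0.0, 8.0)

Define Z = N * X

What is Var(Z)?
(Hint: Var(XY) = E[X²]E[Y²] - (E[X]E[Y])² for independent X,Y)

Var(XY) = E[X²]E[Y²] - (E[X]E[Y])²
E[N] = 0.5, Var(N) = 0.022727273
E[X] = 4, Var(X) = 5.3333333
E[N²] = 0.022727273 + 0.5² = 0.27272727
E[X²] = 5.3333333 + 4² = 21.333333
Var(Z) = 0.27272727*21.333333 - (0.5*4)²
= 5.8181818 - 4 = 1.8181818

1.8181818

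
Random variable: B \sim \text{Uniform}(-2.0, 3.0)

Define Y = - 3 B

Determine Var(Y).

For Y = aB + b: Var(Y) = a² * Var(B)
Var(B) = (3 + 2)^2/12 = 2.0833333
Var(Y) = (-3)² * 2.0833333 = 9 * 2.0833333 = 18.75

18.75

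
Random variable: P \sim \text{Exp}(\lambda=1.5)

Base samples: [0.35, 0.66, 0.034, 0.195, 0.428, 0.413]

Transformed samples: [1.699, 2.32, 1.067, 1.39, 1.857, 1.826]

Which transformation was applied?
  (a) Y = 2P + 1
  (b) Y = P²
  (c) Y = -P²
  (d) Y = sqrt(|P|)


Checking option (a) Y = 2P + 1:
  P = 0.35 -> Y = 1.699 ✓
  P = 0.66 -> Y = 2.32 ✓
  P = 0.034 -> Y = 1.067 ✓
All samples match this transformation.

(a) 2P + 1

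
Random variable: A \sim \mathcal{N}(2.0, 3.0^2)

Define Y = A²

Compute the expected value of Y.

Using E[X²] = Var(X) + (E[X])²:
E[A] = 2
Var(A) = 3.0^2 = 9
E[A²] = 9 + 2² = 9 + 4 = 13

13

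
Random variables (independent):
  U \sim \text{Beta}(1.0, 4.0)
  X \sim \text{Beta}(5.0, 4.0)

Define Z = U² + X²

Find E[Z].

E[Z] = E[U²] + E[X²]
E[U²] = Var(U) + E[U]² = 0.026666667 + 0.04 = 0.066666667
E[X²] = Var(X) + E[X]² = 0.024691358 + 0.30864198 = 0.33333333
E[Z] = 0.066666667 + 0.33333333 = 0.4

0.4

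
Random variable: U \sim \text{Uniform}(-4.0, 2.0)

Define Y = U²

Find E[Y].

Using E[X²] = Var(X) + (E[X])²:
E[U] = -1
Var(U) = (2 + 4)^2/12 = 3
E[U²] = 3 + (-1)² = 3 + 1 = 4

4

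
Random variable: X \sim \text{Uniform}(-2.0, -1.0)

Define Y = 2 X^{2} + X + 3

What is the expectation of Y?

E[Y] = 2*E[X²] + 1*E[X] + 3
E[X] = -1.5
E[X²] = Var(X) + (E[X])² = 0.083333333 + 2.25 = 2.3333333
E[Y] = 2*2.3333333 + 1*(-1.5) + 3 = 6.1666667

6.1666667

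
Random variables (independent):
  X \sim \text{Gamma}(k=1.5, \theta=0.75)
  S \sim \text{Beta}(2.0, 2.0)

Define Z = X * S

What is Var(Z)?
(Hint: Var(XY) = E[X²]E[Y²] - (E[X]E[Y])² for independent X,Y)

Var(XY) = E[X²]E[Y²] - (E[X]E[Y])²
E[X] = 1.125, Var(X) = 0.84375
E[S] = 0.5, Var(S) = 0.05
E[X²] = 0.84375 + 1.125² = 2.109375
E[S²] = 0.05 + 0.5² = 0.3
Var(Z) = 2.109375*0.3 - (1.125*0.5)²
= 0.6328125 - 0.31640625 = 0.31640625

0.31640625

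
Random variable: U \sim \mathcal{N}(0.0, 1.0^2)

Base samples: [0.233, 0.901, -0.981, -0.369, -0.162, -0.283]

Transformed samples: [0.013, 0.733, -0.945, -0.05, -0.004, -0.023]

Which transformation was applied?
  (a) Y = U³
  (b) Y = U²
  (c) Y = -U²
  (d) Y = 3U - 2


Checking option (a) Y = U³:
  U = 0.233 -> Y = 0.013 ✓
  U = 0.901 -> Y = 0.733 ✓
  U = -0.981 -> Y = -0.945 ✓
All samples match this transformation.

(a) U³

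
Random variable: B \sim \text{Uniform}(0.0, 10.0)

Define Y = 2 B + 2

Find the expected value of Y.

For Y = 2B + 2:
E[Y] = 2 * E[B] + 2
E[B] = (0 + 10)/2 = 5
E[Y] = 2 * 5 + 2 = 12

12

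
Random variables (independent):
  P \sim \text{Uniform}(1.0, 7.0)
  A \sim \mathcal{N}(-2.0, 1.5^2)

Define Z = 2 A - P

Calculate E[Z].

E[Z] = -1*E[P] + 2*E[A]
E[P] = 4
E[A] = -2
E[Z] = -1*4 + 2*(-2) = -8

-8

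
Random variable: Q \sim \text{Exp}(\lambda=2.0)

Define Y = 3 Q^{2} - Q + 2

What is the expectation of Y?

E[Y] = 3*E[Q²] - 1*E[Q] + 2
E[Q] = 0.5
E[Q²] = Var(Q) + (E[Q])² = 0.25 + 0.25 = 0.5
E[Y] = 3*0.5 - 1*0.5 + 2 = 3

3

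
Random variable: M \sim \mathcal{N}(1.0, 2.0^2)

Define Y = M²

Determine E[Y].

E[M²] = Var(M) + (E[M])² = 4 + 1 = 5

5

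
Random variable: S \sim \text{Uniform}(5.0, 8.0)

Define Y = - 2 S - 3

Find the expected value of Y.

For Y = -2S - 3:
E[Y] = -2 * E[S] - 3
E[S] = (5 + 8)/2 = 6.5
E[Y] = -2 * 6.5 - 3 = -16

-16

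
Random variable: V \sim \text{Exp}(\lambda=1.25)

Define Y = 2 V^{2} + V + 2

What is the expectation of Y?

E[Y] = 2*E[V²] + 1*E[V] + 2
E[V] = 0.8
E[V²] = Var(V) + (E[V])² = 0.64 + 0.64 = 1.28
E[Y] = 2*1.28 + 1*0.8 + 2 = 5.36

5.36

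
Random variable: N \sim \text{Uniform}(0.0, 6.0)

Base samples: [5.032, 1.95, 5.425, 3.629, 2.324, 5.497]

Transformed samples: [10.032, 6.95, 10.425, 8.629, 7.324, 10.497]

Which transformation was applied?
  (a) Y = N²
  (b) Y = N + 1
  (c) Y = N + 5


Checking option (c) Y = N + 5:
  N = 5.032 -> Y = 10.032 ✓
  N = 1.95 -> Y = 6.95 ✓
  N = 5.425 -> Y = 10.425 ✓
All samples match this transformation.

(c) N + 5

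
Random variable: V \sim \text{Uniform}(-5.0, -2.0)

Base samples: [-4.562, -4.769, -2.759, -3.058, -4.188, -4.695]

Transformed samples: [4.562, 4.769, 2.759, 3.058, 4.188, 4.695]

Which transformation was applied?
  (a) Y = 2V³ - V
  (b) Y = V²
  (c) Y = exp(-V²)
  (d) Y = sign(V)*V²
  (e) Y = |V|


Checking option (e) Y = |V|:
  V = -4.562 -> Y = 4.562 ✓
  V = -4.769 -> Y = 4.769 ✓
  V = -2.759 -> Y = 2.759 ✓
All samples match this transformation.

(e) |V|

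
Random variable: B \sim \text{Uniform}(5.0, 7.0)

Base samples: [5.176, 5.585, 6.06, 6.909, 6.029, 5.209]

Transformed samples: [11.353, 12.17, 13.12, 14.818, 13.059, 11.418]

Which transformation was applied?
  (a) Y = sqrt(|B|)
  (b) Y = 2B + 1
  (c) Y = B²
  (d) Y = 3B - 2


Checking option (b) Y = 2B + 1:
  B = 5.176 -> Y = 11.353 ✓
  B = 5.585 -> Y = 12.17 ✓
  B = 6.06 -> Y = 13.12 ✓
All samples match this transformation.

(b) 2B + 1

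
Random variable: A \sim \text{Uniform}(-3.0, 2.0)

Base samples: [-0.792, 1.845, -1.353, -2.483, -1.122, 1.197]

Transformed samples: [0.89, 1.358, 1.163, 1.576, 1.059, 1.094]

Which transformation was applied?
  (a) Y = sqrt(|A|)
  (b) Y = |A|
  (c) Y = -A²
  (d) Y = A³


Checking option (a) Y = sqrt(|A|):
  A = -0.792 -> Y = 0.89 ✓
  A = 1.845 -> Y = 1.358 ✓
  A = -1.353 -> Y = 1.163 ✓
All samples match this transformation.

(a) sqrt(|A|)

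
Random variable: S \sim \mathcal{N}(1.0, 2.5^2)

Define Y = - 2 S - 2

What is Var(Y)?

For Y = aS + b: Var(Y) = a² * Var(S)
Var(S) = 2.5^2 = 6.25
Var(Y) = (-2)² * 6.25 = 4 * 6.25 = 25

25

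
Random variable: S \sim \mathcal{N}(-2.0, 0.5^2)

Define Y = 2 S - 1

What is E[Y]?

For Y = 2S - 1:
E[Y] = 2 * E[S] - 1
E[S] = -2.0 = -2
E[Y] = 2 * (-2) - 1 = -5

-5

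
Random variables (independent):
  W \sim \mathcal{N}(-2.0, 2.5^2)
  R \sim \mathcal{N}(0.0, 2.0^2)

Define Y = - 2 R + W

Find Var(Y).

For independent RVs: Var(aX + bY) = a²Var(X) + b²Var(Y)
Var(W) = 6.25
Var(R) = 4
Var(Y) = 1²*6.25 + (-2)²*4
= 1*6.25 + 4*4 = 22.25

22.25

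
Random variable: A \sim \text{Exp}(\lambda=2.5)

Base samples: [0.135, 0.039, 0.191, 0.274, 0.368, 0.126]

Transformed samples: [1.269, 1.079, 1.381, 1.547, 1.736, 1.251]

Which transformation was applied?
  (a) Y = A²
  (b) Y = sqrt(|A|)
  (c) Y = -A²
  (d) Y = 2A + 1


Checking option (d) Y = 2A + 1:
  A = 0.135 -> Y = 1.269 ✓
  A = 0.039 -> Y = 1.079 ✓
  A = 0.191 -> Y = 1.381 ✓
All samples match this transformation.

(d) 2A + 1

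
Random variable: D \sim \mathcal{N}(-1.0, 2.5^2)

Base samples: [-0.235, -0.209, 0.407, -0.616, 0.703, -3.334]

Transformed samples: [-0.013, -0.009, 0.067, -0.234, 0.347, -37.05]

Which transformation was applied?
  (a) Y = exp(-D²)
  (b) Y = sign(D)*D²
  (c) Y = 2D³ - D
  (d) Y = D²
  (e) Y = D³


Checking option (e) Y = D³:
  D = -0.235 -> Y = -0.013 ✓
  D = -0.209 -> Y = -0.009 ✓
  D = 0.407 -> Y = 0.067 ✓
All samples match this transformation.

(e) D³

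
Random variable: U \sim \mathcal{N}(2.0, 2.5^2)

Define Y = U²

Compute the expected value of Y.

Using E[X²] = Var(X) + (E[X])²:
E[U] = 2
Var(U) = 2.5^2 = 6.25
E[U²] = 6.25 + 2² = 6.25 + 4 = 10.25

10.25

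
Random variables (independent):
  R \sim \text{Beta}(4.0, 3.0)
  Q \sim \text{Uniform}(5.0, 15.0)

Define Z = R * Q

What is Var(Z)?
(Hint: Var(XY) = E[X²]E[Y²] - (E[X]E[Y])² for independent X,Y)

Var(XY) = E[X²]E[Y²] - (E[X]E[Y])²
E[R] = 0.57142857, Var(R) = 0.030612245
E[Q] = 10, Var(Q) = 8.3333333
E[R²] = 0.030612245 + 0.57142857² = 0.35714286
E[Q²] = 8.3333333 + 10² = 108.33333
Var(Z) = 0.35714286*108.33333 - (0.57142857*10)²
= 38.690476 - 32.653061 = 6.037415

6.037415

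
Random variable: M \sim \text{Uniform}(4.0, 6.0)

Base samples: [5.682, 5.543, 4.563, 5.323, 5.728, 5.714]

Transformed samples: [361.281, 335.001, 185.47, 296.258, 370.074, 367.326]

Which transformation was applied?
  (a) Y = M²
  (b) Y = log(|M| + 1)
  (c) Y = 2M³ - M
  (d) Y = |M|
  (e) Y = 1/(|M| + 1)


Checking option (c) Y = 2M³ - M:
  M = 5.682 -> Y = 361.281 ✓
  M = 5.543 -> Y = 335.001 ✓
  M = 4.563 -> Y = 185.47 ✓
All samples match this transformation.

(c) 2M³ - M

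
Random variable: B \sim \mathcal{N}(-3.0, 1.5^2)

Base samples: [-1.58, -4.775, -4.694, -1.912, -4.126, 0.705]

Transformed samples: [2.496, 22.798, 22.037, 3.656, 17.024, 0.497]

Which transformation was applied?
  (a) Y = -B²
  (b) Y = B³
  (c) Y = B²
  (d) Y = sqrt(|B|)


Checking option (c) Y = B²:
  B = -1.58 -> Y = 2.496 ✓
  B = -4.775 -> Y = 22.798 ✓
  B = -4.694 -> Y = 22.037 ✓
All samples match this transformation.

(c) B²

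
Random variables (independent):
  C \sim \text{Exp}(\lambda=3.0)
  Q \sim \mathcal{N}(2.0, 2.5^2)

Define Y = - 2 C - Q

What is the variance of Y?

For independent RVs: Var(aX + bY) = a²Var(X) + b²Var(Y)
Var(C) = 0.11111111
Var(Q) = 6.25
Var(Y) = (-2)²*0.11111111 + (-1)²*6.25
= 4*0.11111111 + 1*6.25 = 6.6944444

6.6944444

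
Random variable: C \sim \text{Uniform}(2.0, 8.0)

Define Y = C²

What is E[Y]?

E[C²] = Var(C) + (E[C])² = 3 + 25 = 28

28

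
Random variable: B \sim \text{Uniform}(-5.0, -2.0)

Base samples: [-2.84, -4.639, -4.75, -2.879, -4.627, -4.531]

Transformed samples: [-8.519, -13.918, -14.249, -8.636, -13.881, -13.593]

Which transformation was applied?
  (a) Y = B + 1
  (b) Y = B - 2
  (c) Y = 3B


Checking option (c) Y = 3B:
  B = -2.84 -> Y = -8.519 ✓
  B = -4.639 -> Y = -13.918 ✓
  B = -4.75 -> Y = -14.249 ✓
All samples match this transformation.

(c) 3B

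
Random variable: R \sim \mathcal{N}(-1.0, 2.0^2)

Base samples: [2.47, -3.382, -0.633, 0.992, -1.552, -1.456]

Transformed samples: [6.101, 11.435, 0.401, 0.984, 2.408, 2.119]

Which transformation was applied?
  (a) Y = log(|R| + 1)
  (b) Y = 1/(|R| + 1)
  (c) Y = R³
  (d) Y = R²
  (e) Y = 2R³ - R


Checking option (d) Y = R²:
  R = 2.47 -> Y = 6.101 ✓
  R = -3.382 -> Y = 11.435 ✓
  R = -0.633 -> Y = 0.401 ✓
All samples match this transformation.

(d) R²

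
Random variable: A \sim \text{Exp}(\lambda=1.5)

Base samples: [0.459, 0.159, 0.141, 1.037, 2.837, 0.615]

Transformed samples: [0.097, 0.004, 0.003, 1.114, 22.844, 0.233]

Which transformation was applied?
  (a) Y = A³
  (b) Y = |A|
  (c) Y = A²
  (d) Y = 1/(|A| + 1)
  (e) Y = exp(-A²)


Checking option (a) Y = A³:
  A = 0.459 -> Y = 0.097 ✓
  A = 0.159 -> Y = 0.004 ✓
  A = 0.141 -> Y = 0.003 ✓
All samples match this transformation.

(a) A³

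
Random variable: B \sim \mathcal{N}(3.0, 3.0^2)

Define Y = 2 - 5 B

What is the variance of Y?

For Y = aB + b: Var(Y) = a² * Var(B)
Var(B) = 3.0^2 = 9
Var(Y) = (-5)² * 9 = 25 * 9 = 225

225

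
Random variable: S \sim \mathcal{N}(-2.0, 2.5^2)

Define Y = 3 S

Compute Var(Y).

For Y = aS + b: Var(Y) = a² * Var(S)
Var(S) = 2.5^2 = 6.25
Var(Y) = 3² * 6.25 = 9 * 6.25 = 56.25

56.25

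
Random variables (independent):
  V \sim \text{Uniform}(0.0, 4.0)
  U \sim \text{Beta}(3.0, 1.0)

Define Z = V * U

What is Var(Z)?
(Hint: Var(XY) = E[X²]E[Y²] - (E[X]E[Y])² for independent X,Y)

Var(XY) = E[X²]E[Y²] - (E[X]E[Y])²
E[V] = 2, Var(V) = 1.3333333
E[U] = 0.75, Var(U) = 0.0375
E[V²] = 1.3333333 + 2² = 5.3333333
E[U²] = 0.0375 + 0.75² = 0.6
Var(Z) = 5.3333333*0.6 - (2*0.75)²
= 3.2 - 2.25 = 0.95

0.95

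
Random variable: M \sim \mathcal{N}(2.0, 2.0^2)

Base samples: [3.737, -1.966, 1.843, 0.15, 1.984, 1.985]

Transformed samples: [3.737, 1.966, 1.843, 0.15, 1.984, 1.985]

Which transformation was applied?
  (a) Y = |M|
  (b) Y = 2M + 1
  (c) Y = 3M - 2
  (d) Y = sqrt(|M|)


Checking option (a) Y = |M|:
  M = 3.737 -> Y = 3.737 ✓
  M = -1.966 -> Y = 1.966 ✓
  M = 1.843 -> Y = 1.843 ✓
All samples match this transformation.

(a) |M|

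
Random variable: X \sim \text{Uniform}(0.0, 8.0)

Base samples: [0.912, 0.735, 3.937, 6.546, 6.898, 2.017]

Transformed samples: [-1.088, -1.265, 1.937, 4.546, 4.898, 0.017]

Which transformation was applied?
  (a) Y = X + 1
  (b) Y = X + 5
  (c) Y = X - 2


Checking option (c) Y = X - 2:
  X = 0.912 -> Y = -1.088 ✓
  X = 0.735 -> Y = -1.265 ✓
  X = 3.937 -> Y = 1.937 ✓
All samples match this transformation.

(c) X - 2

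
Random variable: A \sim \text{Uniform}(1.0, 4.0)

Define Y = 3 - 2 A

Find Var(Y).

For Y = aA + b: Var(Y) = a² * Var(A)
Var(A) = (4 - 1)^2/12 = 0.75
Var(Y) = (-2)² * 0.75 = 4 * 0.75 = 3

3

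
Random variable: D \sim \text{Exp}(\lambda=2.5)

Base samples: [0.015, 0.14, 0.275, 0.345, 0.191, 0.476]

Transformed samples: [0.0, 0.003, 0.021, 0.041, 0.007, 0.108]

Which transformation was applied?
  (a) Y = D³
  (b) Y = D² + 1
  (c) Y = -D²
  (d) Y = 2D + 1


Checking option (a) Y = D³:
  D = 0.015 -> Y = 0.0 ✓
  D = 0.14 -> Y = 0.003 ✓
  D = 0.275 -> Y = 0.021 ✓
All samples match this transformation.

(a) D³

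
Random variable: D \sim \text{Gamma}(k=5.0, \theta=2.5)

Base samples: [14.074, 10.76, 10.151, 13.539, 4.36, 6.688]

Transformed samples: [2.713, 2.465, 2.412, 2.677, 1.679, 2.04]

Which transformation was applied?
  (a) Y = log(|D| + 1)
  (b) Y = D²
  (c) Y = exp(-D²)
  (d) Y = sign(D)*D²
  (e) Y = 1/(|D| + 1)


Checking option (a) Y = log(|D| + 1):
  D = 14.074 -> Y = 2.713 ✓
  D = 10.76 -> Y = 2.465 ✓
  D = 10.151 -> Y = 2.412 ✓
All samples match this transformation.

(a) log(|D| + 1)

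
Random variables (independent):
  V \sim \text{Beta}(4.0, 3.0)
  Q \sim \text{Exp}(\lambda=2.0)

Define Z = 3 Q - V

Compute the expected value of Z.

E[Z] = -1*E[V] + 3*E[Q]
E[V] = 0.57142857
E[Q] = 0.5
E[Z] = -1*0.57142857 + 3*0.5 = 0.92857143

0.92857143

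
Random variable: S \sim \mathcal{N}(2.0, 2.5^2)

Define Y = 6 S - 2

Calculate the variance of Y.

For Y = aS + b: Var(Y) = a² * Var(S)
Var(S) = 2.5^2 = 6.25
Var(Y) = 6² * 6.25 = 36 * 6.25 = 225

225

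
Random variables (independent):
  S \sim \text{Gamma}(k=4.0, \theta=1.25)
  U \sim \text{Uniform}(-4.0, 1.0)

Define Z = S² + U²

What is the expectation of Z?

E[Z] = E[S²] + E[U²]
E[S²] = Var(S) + E[S]² = 6.25 + 25 = 31.25
E[U²] = Var(U) + E[U]² = 2.0833333 + 2.25 = 4.3333333
E[Z] = 31.25 + 4.3333333 = 35.583333

35.583333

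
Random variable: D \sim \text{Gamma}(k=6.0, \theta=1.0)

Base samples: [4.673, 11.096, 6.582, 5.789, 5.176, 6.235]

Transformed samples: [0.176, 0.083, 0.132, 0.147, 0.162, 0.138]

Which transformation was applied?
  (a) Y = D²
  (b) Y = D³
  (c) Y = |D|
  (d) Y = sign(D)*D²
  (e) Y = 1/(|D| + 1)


Checking option (e) Y = 1/(|D| + 1):
  D = 4.673 -> Y = 0.176 ✓
  D = 11.096 -> Y = 0.083 ✓
  D = 6.582 -> Y = 0.132 ✓
All samples match this transformation.

(e) 1/(|D| + 1)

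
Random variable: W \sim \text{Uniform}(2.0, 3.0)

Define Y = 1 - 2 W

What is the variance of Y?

For Y = aW + b: Var(Y) = a² * Var(W)
Var(W) = (3 - 2)^2/12 = 0.083333333
Var(Y) = (-2)² * 0.083333333 = 4 * 0.083333333 = 0.33333333

0.33333333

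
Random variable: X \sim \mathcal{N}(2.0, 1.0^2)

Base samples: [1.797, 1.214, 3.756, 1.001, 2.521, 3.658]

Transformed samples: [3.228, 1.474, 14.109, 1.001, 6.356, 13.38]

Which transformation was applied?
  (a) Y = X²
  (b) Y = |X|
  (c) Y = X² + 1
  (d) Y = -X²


Checking option (a) Y = X²:
  X = 1.797 -> Y = 3.228 ✓
  X = 1.214 -> Y = 1.474 ✓
  X = 3.756 -> Y = 14.109 ✓
All samples match this transformation.

(a) X²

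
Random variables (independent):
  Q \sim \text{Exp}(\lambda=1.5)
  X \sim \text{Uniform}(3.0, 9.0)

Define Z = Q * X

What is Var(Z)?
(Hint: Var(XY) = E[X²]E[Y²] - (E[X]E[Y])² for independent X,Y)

Var(XY) = E[X²]E[Y²] - (E[X]E[Y])²
E[Q] = 0.66666667, Var(Q) = 0.44444444
E[X] = 6, Var(X) = 3
E[Q²] = 0.44444444 + 0.66666667² = 0.88888889
E[X²] = 3 + 6² = 39
Var(Z) = 0.88888889*39 - (0.66666667*6)²
= 34.666667 - 16 = 18.666667

18.666667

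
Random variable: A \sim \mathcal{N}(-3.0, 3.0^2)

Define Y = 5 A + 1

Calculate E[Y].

For Y = 5A + 1:
E[Y] = 5 * E[A] + 1
E[A] = -3.0 = -3
E[Y] = 5 * (-3) + 1 = -14

-14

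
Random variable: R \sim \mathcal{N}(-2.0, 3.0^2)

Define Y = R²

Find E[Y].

Using E[X²] = Var(X) + (E[X])²:
E[R] = -2
Var(R) = 3.0^2 = 9
E[R²] = 9 + (-2)² = 9 + 4 = 13

13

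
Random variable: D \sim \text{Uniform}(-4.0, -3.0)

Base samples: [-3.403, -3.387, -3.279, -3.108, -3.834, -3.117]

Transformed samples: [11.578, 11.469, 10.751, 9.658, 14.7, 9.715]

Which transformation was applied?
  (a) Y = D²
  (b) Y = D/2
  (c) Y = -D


Checking option (a) Y = D²:
  D = -3.403 -> Y = 11.578 ✓
  D = -3.387 -> Y = 11.469 ✓
  D = -3.279 -> Y = 10.751 ✓
All samples match this transformation.

(a) D²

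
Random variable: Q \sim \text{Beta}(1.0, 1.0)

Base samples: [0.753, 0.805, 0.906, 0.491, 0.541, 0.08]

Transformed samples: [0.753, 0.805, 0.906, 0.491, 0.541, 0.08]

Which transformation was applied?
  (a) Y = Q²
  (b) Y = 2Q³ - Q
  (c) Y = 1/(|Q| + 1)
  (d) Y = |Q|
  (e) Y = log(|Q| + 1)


Checking option (d) Y = |Q|:
  Q = 0.753 -> Y = 0.753 ✓
  Q = 0.805 -> Y = 0.805 ✓
  Q = 0.906 -> Y = 0.906 ✓
All samples match this transformation.

(d) |Q|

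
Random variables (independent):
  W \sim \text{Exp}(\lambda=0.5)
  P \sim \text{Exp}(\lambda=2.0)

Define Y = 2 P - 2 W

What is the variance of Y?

For independent RVs: Var(aX + bY) = a²Var(X) + b²Var(Y)
Var(W) = 4
Var(P) = 0.25
Var(Y) = (-2)²*4 + 2²*0.25
= 4*4 + 4*0.25 = 17

17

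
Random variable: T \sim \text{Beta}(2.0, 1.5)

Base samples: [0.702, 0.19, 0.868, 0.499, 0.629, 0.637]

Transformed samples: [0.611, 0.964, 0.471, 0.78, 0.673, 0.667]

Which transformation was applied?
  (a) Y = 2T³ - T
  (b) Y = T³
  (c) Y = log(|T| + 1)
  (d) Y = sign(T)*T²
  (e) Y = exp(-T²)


Checking option (e) Y = exp(-T²):
  T = 0.702 -> Y = 0.611 ✓
  T = 0.19 -> Y = 0.964 ✓
  T = 0.868 -> Y = 0.471 ✓
All samples match this transformation.

(e) exp(-T²)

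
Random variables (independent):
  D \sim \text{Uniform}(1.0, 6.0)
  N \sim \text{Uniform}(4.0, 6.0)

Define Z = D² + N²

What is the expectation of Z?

E[Z] = E[D²] + E[N²]
E[D²] = Var(D) + E[D]² = 2.0833333 + 12.25 = 14.333333
E[N²] = Var(N) + E[N]² = 0.33333333 + 25 = 25.333333
E[Z] = 14.333333 + 25.333333 = 39.666667

39.666667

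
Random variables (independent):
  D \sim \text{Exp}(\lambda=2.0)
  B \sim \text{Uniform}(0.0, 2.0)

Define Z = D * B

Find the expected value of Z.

For independent RVs: E[XY] = E[X]*E[Y]
E[D] = 0.5
E[B] = 1
E[Z] = 0.5 * 1 = 0.5

0.5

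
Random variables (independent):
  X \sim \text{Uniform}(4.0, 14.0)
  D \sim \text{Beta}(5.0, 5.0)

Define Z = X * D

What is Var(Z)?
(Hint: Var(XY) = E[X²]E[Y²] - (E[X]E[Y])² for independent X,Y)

Var(XY) = E[X²]E[Y²] - (E[X]E[Y])²
E[X] = 9, Var(X) = 8.3333333
E[D] = 0.5, Var(D) = 0.022727273
E[X²] = 8.3333333 + 9² = 89.333333
E[D²] = 0.022727273 + 0.5² = 0.27272727
Var(Z) = 89.333333*0.27272727 - (9*0.5)²
= 24.363636 - 20.25 = 4.1136364

4.1136364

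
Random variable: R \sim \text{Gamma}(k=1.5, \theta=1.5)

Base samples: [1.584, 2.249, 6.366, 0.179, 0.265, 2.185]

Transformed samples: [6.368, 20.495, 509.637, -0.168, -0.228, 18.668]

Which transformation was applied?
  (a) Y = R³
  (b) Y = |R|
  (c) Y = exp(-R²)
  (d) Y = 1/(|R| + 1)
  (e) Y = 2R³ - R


Checking option (e) Y = 2R³ - R:
  R = 1.584 -> Y = 6.368 ✓
  R = 2.249 -> Y = 20.495 ✓
  R = 6.366 -> Y = 509.637 ✓
All samples match this transformation.

(e) 2R³ - R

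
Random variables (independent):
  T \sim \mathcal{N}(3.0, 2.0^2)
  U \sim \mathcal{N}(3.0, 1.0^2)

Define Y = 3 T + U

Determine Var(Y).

For independent RVs: Var(aX + bY) = a²Var(X) + b²Var(Y)
Var(T) = 4
Var(U) = 1
Var(Y) = 3²*4 + 1²*1
= 9*4 + 1*1 = 37

37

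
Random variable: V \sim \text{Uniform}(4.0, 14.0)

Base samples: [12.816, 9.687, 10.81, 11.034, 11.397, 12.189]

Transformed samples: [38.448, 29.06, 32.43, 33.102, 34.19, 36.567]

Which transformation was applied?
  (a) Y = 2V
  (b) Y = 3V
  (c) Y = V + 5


Checking option (b) Y = 3V:
  V = 12.816 -> Y = 38.448 ✓
  V = 9.687 -> Y = 29.06 ✓
  V = 10.81 -> Y = 32.43 ✓
All samples match this transformation.

(b) 3V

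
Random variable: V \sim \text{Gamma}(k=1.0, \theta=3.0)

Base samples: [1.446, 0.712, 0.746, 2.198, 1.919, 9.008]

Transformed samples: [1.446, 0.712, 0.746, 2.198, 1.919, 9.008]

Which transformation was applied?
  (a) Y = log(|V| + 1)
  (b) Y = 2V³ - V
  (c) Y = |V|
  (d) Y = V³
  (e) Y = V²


Checking option (c) Y = |V|:
  V = 1.446 -> Y = 1.446 ✓
  V = 0.712 -> Y = 0.712 ✓
  V = 0.746 -> Y = 0.746 ✓
All samples match this transformation.

(c) |V|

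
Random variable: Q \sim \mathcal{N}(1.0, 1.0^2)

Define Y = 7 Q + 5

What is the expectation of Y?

For Y = 7Q + 5:
E[Y] = 7 * E[Q] + 5
E[Q] = 1.0 = 1
E[Y] = 7 * 1 + 5 = 12

12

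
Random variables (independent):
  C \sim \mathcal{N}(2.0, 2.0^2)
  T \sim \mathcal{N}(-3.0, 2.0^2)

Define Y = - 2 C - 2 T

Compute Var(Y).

For independent RVs: Var(aX + bY) = a²Var(X) + b²Var(Y)
Var(C) = 4
Var(T) = 4
Var(Y) = (-2)²*4 + (-2)²*4
= 4*4 + 4*4 = 32

32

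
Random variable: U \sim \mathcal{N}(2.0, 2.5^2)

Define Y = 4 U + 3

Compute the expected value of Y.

For Y = 4U + 3:
E[Y] = 4 * E[U] + 3
E[U] = 2.0 = 2
E[Y] = 4 * 2 + 3 = 11

11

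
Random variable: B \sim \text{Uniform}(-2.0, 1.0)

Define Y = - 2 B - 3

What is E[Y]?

For Y = -2B - 3:
E[Y] = -2 * E[B] - 3
E[B] = (-2 + 1)/2 = -0.5
E[Y] = -2 * (-0.5) - 3 = -2

-2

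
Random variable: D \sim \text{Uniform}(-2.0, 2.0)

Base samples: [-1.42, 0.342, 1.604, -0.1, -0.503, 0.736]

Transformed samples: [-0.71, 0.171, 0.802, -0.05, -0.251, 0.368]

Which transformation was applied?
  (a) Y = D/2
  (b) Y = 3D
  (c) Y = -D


Checking option (a) Y = D/2:
  D = -1.42 -> Y = -0.71 ✓
  D = 0.342 -> Y = 0.171 ✓
  D = 1.604 -> Y = 0.802 ✓
All samples match this transformation.

(a) D/2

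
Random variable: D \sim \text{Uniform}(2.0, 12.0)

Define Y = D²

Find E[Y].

E[D²] = Var(D) + (E[D])² = 8.3333333 + 49 = 57.333333

57.333333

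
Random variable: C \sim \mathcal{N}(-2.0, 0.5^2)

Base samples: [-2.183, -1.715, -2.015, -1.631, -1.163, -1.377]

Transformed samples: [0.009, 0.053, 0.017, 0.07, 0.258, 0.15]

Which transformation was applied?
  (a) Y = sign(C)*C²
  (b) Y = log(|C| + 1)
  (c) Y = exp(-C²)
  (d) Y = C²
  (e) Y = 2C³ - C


Checking option (c) Y = exp(-C²):
  C = -2.183 -> Y = 0.009 ✓
  C = -1.715 -> Y = 0.053 ✓
  C = -2.015 -> Y = 0.017 ✓
All samples match this transformation.

(c) exp(-C²)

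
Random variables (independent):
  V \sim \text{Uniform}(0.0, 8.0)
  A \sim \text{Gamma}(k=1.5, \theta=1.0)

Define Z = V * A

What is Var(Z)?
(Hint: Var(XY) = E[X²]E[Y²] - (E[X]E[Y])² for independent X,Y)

Var(XY) = E[X²]E[Y²] - (E[X]E[Y])²
E[V] = 4, Var(V) = 5.3333333
E[A] = 1.5, Var(A) = 1.5
E[V²] = 5.3333333 + 4² = 21.333333
E[A²] = 1.5 + 1.5² = 3.75
Var(Z) = 21.333333*3.75 - (4*1.5)²
= 80 - 36 = 44

44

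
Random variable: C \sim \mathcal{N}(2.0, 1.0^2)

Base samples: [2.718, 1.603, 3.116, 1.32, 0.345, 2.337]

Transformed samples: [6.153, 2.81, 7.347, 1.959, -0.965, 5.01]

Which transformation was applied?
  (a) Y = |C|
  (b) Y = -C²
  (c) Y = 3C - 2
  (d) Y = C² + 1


Checking option (c) Y = 3C - 2:
  C = 2.718 -> Y = 6.153 ✓
  C = 1.603 -> Y = 2.81 ✓
  C = 3.116 -> Y = 7.347 ✓
All samples match this transformation.

(c) 3C - 2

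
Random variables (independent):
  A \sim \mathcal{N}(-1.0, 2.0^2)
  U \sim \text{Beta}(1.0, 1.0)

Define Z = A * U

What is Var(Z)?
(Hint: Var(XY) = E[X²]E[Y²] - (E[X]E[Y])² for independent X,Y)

Var(XY) = E[X²]E[Y²] - (E[X]E[Y])²
E[A] = -1, Var(A) = 4
E[U] = 0.5, Var(U) = 0.083333333
E[A²] = 4 + (-1)² = 5
E[U²] = 0.083333333 + 0.5² = 0.33333333
Var(Z) = 5*0.33333333 - (-1*0.5)²
= 1.6666667 - 0.25 = 1.4166667

1.4166667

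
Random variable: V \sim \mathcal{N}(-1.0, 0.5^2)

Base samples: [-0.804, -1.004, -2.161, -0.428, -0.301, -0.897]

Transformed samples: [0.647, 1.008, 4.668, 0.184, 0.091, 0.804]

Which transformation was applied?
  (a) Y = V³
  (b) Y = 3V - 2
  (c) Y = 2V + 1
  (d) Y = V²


Checking option (d) Y = V²:
  V = -0.804 -> Y = 0.647 ✓
  V = -1.004 -> Y = 1.008 ✓
  V = -2.161 -> Y = 4.668 ✓
All samples match this transformation.

(d) V²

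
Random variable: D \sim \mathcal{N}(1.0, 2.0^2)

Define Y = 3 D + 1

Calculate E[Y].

For Y = 3D + 1:
E[Y] = 3 * E[D] + 1
E[D] = 1.0 = 1
E[Y] = 3 * 1 + 1 = 4

4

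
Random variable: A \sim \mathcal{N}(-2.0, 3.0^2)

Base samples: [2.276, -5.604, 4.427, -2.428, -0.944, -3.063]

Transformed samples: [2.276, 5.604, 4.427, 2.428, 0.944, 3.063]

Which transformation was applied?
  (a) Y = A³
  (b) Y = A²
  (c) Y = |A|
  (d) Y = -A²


Checking option (c) Y = |A|:
  A = 2.276 -> Y = 2.276 ✓
  A = -5.604 -> Y = 5.604 ✓
  A = 4.427 -> Y = 4.427 ✓
All samples match this transformation.

(c) |A|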